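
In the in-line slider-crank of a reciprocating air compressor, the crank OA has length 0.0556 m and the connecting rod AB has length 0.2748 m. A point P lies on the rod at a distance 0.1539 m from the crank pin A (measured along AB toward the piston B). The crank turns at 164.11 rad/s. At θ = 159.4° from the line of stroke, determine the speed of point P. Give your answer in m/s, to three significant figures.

4.73

ω = 164.1 rad/s.  Crank-pin speed |V_A| = rω = 9.1245 m/s, perpendicular to OA.
Rod angle: sinφ = −(r/L) sinθ ⇒ φ = -4.082°; ω_rod = −rω cosθ/√(L²−r²sin²θ) = +31.16 rad/s.
V_P = V_A + ω_rod × AP, with AP = 0.1539 m along the rod.
Components: V_Px = −rω sinθ − a·ω_rod·sinφ = -2.869 m/s;  V_Py = rω cosθ + a·ω_rod·cosφ = -3.7577 m/s.
|V_P| = √(V_Px² + V_Py²) = 4.7277 m/s.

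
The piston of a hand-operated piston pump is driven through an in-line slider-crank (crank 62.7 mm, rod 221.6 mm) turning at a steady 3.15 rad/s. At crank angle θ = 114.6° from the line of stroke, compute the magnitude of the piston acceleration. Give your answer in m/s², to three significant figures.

0.376

ω = 3.15 rad/s
x(θ) = r cosθ + √(L² − r² sin²θ); with ω constant, a = ω²·d²x/dθ².
d²x/dθ² = −r cosθ − r²(cos2θ)/√u − r⁴ sin²2θ/(4u^{3/2}),  u = L² − r² sin²θ = 0.0458565 m².
Substituting r = 0.0627 m, L = 0.2216 m, θ = 114.6°: d²x/dθ² = +0.037871 m.
a = ω²·d²x/dθ² = (3.15)²·(+0.037871) = +0.37578 m/s²;  |a| = 0.37578 m/s².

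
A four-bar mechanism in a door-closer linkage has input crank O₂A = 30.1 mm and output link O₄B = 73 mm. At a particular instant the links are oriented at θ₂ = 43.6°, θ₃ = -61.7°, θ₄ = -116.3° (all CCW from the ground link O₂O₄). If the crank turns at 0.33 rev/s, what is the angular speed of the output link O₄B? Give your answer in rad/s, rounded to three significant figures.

ω₂ = 2.073 rad/s (from 0.33 rev/s).
Differentiating the loop-closure r₂e^{iθ₂}+r₃e^{iθ₃}=r₁+r₄e^{iθ₄} gives r₂ω₂e^{iθ₂}+r₃ω₃e^{iθ₃}=r₄ω₄e^{iθ₄}.
Eliminating the other unknown: ω₄ = r₂ω₂ sin(θ₂−θ₃) / [r₄ sin(θ₄−θ₃)].
Numerator sine = +0.96456; denominator sine = -0.81513.
Result = 0.0301·2.073·(+0.96456) / (0.073·(-0.81513)) = -1.0117 rad/s; magnitude 1.0117 rad/s.

1.01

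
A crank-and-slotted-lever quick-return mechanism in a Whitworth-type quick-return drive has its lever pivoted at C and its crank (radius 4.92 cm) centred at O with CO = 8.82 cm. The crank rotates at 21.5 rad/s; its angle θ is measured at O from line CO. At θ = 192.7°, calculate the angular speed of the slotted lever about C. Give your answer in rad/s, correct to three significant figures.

ω = 21.5 rad/s
Crank pin A relative to C: A = (d + r cosθ, r sinθ); lever angle φ = atan2(r sinθ, d + r cosθ).
Differentiating tanφ: φ̇ = rω(d cosθ + r)/(d² + r² + 2dr cosθ).
d² + r² + 2dr cosθ = |CA|² = 0.00173333 m²;  d cosθ + r = -0.036842 m.
|ω_lever| = |0.0492·21.5·-0.036842| / 0.00173333 = 22.484 rad/s.

22.5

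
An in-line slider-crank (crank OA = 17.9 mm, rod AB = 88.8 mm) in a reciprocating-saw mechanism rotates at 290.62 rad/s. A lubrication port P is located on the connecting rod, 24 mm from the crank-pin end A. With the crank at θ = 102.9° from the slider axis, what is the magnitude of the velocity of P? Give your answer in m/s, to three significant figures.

5.08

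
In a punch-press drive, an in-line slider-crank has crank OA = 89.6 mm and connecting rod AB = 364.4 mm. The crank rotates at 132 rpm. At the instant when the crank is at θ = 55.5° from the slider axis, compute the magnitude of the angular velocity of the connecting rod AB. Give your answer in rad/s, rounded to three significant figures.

1.97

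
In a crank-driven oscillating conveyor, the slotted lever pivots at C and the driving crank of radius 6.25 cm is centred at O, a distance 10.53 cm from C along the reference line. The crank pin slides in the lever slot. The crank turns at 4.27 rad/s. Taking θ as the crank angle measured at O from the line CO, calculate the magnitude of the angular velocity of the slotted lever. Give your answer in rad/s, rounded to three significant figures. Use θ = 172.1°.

ω = 4.27 rad/s
Crank pin A relative to C: A = (d + r cosθ, r sinθ); lever angle φ = atan2(r sinθ, d + r cosθ).
Differentiating tanφ: φ̇ = rω(d cosθ + r)/(d² + r² + 2dr cosθ).
d² + r² + 2dr cosθ = |CA|² = 0.00195676 m²;  d cosθ + r = -0.041801 m.
|ω_lever| = |0.0625·4.27·-0.041801| / 0.00195676 = 5.701 rad/s.

5.70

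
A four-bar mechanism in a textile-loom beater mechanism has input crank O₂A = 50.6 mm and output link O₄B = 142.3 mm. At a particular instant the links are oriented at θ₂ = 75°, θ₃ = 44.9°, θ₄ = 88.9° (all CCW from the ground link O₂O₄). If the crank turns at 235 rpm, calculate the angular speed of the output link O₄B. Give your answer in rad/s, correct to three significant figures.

ω₂ = 24.61 rad/s (from 235 rpm).
Differentiating the loop-closure r₂e^{iθ₂}+r₃e^{iθ₃}=r₁+r₄e^{iθ₄} gives r₂ω₂e^{iθ₂}+r₃ω₃e^{iθ₃}=r₄ω₄e^{iθ₄}.
Eliminating the other unknown: ω₄ = r₂ω₂ sin(θ₂−θ₃) / [r₄ sin(θ₄−θ₃)].
Numerator sine = +0.50151; denominator sine = +0.69466.
Result = 0.0506·24.61·(+0.50151) / (0.1423·(+0.69466)) = +6.3176 rad/s; magnitude 6.3176 rad/s.

6.32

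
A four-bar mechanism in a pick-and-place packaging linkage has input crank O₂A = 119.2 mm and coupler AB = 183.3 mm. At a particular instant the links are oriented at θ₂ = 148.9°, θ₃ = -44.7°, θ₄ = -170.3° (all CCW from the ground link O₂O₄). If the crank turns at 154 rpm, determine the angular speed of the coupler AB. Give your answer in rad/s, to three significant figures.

8.43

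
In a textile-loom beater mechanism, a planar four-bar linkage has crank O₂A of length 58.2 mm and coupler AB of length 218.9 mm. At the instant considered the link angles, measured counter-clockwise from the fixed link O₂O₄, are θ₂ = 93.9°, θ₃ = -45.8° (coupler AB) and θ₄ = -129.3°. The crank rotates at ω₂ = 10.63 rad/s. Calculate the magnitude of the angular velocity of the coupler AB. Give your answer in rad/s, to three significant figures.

1.95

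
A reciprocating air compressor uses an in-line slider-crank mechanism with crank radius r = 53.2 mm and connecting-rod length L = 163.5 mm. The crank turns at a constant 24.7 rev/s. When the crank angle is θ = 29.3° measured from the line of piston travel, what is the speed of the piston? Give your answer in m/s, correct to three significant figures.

5.20

ω = 2π·24.7 = 155.2 rad/s
For an in-line slider-crank, x = r cosθ + √(L² − r² sin²θ), so v = −rω sinθ·[1 + r cosθ/√(L² − r² sin²θ)].
With r = 0.0532 m, L = 0.1635 m, θ = 29.3°: √(L² − r² sin²θ) = 0.16141 m.
v = −0.0532·155.2·0.48938·[1 + 0.0532·0.87207/0.16141] = -5.2019 m/s.
|v| = 5.2019 m/s.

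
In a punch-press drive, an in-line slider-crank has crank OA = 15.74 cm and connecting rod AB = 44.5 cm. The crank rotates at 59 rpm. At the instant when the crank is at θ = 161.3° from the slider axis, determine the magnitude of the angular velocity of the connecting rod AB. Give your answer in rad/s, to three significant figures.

ω = 6.178 rad/s (converted from 59 rpm).
The rod makes angle φ with the slider axis where L sinφ = r sinθ; differentiating, L cosφ·φ̇ = r ω cosθ.
L cosφ = √(L² − r² sin²θ) = 0.44213 m.
|ω_rod| = r ω |cosθ| / √(L² − r² sin²θ) = 0.1574·6.178·0.94721/0.44213 = 2.0834 rad/s.

2.08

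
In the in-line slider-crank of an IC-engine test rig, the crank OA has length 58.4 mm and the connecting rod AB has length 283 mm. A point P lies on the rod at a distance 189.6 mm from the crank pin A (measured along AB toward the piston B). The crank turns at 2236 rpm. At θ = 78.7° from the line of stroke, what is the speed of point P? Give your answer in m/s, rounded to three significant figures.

13.8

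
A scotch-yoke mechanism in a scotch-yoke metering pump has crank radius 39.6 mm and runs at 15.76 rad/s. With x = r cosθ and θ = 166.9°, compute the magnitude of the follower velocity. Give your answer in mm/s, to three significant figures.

141

ω = 15.76 rad/s
x = r cosθ ⇒ ẋ = −rω sinθ.
|v| = rω|sinθ| = 0.0396·15.76·|sin 166.9°| = 0.14145 m/s = 141.45 mm/s.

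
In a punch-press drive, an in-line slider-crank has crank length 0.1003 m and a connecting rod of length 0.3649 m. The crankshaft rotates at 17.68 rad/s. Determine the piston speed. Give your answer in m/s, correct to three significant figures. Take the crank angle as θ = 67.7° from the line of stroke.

1.82

ω = 17.68 rad/s
For an in-line slider-crank, x = r cosθ + √(L² − r² sin²θ), so v = −rω sinθ·[1 + r cosθ/√(L² − r² sin²θ)].
With r = 0.1003 m, L = 0.3649 m, θ = 67.7°: √(L² − r² sin²θ) = 0.3529 m.
v = −0.1003·17.68·0.92521·[1 + 0.1003·0.37946/0.3529] = -1.8176 m/s.
|v| = 1.8176 m/s.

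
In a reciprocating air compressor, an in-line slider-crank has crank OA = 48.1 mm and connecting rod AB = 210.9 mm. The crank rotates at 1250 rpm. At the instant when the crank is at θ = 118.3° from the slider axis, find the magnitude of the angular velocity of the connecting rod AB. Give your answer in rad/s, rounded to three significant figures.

ω = 130.9 rad/s (converted from 1250 rpm).
The rod makes angle φ with the slider axis where L sinφ = r sinθ; differentiating, L cosφ·φ̇ = r ω cosθ.
L cosφ = √(L² − r² sin²θ) = 0.2066 m.
|ω_rod| = r ω |cosθ| / √(L² − r² sin²θ) = 0.0481·130.9·0.47409/0.2066 = 14.448 rad/s.

14.4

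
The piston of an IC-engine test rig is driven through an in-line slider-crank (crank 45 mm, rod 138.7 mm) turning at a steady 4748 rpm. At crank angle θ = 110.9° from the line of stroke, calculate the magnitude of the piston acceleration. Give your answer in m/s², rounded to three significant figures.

6740

ω = 2π·4748/60 = 497.2 rad/s
x(θ) = r cosθ + √(L² − r² sin²θ); with ω constant, a = ω²·d²x/dθ².
d²x/dθ² = −r cosθ − r²(cos2θ)/√u − r⁴ sin²2θ/(4u^{3/2}),  u = L² − r² sin²θ = 0.0174704 m².
Substituting r = 0.045 m, L = 0.1387 m, θ = 110.9°: d²x/dθ² = +0.027277 m.
a = ω²·d²x/dθ² = (497.2)²·(+0.027277) = +6743.4 m/s²;  |a| = 6743.4 m/s².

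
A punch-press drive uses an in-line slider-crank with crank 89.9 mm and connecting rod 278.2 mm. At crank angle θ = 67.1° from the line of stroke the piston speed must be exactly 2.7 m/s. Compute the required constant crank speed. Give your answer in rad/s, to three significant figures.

For an in-line slider-crank, |v_piston| = rω|sinθ|·[1 + r cosθ/√(L² − r² sin²θ)].
With r = 0.0899 m, L = 0.2782 m, θ = 67.1°: the bracketed kinematic factor |dx/dθ| = 0.093723 m.
ω = v/|dx/dθ| = 2.7/0.093723 = 28.808 rad/s.

28.8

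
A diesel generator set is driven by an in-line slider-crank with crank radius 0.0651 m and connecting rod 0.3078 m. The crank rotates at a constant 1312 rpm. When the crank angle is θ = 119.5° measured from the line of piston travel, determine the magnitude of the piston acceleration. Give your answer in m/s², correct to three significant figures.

739

ω = 2π·1312/60 = 137.4 rad/s
x(θ) = r cosθ + √(L² − r² sin²θ); with ω constant, a = ω²·d²x/dθ².
d²x/dθ² = −r cosθ − r²(cos2θ)/√u − r⁴ sin²2θ/(4u^{3/2}),  u = L² − r² sin²θ = 0.0915305 m².
Substituting r = 0.0651 m, L = 0.3078 m, θ = 119.5°: d²x/dθ² = +0.039152 m.
a = ω²·d²x/dθ² = (137.4)²·(+0.039152) = +739.06 m/s²;  |a| = 739.06 m/s².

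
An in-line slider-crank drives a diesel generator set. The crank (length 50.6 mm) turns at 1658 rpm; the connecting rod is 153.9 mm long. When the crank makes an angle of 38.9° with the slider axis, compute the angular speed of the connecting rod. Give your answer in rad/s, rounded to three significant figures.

ω = 173.6 rad/s (converted from 1658 rpm).
The rod makes angle φ with the slider axis where L sinφ = r sinθ; differentiating, L cosφ·φ̇ = r ω cosθ.
L cosφ = √(L² − r² sin²θ) = 0.15058 m.
|ω_rod| = r ω |cosθ| / √(L² − r² sin²θ) = 0.0506·173.6·0.77824/0.15058 = 45.405 rad/s.

45.4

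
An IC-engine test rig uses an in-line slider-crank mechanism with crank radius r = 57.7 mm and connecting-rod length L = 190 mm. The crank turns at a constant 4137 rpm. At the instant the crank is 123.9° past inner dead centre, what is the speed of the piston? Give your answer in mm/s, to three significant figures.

ω = 2π·4137/60 = 433.2 rad/s
For an in-line slider-crank, x = r cosθ + √(L² − r² sin²θ), so v = −rω sinθ·[1 + r cosθ/√(L² − r² sin²θ)].
With r = 0.0577 m, L = 0.19 m, θ = 123.9°: √(L² − r² sin²θ) = 0.18387 m.
v = −0.0577·433.2·0.83001·[1 + 0.0577·-0.55775/0.18387] = -17.116 m/s.
|v| = 17.116 m/s = 17116 mm/s.

17100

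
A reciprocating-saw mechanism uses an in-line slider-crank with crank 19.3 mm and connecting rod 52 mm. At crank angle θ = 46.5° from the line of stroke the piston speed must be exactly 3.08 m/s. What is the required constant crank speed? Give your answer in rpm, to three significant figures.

1660

For an in-line slider-crank, |v_piston| = rω|sinθ|·[1 + r cosθ/√(L² − r² sin²θ)].
With r = 0.0193 m, L = 0.052 m, θ = 46.5°: the bracketed kinematic factor |dx/dθ| = 0.017714 m.
ω = v/|dx/dθ| = 3.08/0.017714 = 173.88 rad/s.
N = 60ω/(2π) = 1660.4 rpm.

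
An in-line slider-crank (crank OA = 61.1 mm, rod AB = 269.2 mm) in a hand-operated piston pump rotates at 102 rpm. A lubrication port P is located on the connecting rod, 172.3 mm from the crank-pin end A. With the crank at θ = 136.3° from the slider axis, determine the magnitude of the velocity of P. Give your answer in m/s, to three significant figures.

0.437

ω = 10.68 rad/s.  Crank-pin speed |V_A| = rω = 0.65263 m/s, perpendicular to OA.
Rod angle: sinφ = −(r/L) sinθ ⇒ φ = -9.022°; ω_rod = −rω cosθ/√(L²−r²sin²θ) = +1.7747 rad/s.
V_P = V_A + ω_rod × AP, with AP = 0.1723 m along the rod.
Components: V_Px = −rω sinθ − a·ω_rod·sinφ = -0.40295 m/s;  V_Py = rω cosθ + a·ω_rod·cosφ = -0.16984 m/s.
|V_P| = √(V_Px² + V_Py²) = 0.43728 m/s.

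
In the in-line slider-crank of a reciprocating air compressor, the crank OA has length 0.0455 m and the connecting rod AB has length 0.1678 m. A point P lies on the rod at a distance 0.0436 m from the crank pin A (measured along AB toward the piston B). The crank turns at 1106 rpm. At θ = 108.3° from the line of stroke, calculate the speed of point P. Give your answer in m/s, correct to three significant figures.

5.04

ω = 115.8 rad/s.  Crank-pin speed |V_A| = rω = 5.2698 m/s, perpendicular to OA.
Rod angle: sinφ = −(r/L) sinθ ⇒ φ = -14.918°; ω_rod = −rω cosθ/√(L²−r²sin²θ) = +10.205 rad/s.
V_P = V_A + ω_rod × AP, with AP = 0.0436 m along the rod.
Components: V_Px = −rω sinθ − a·ω_rod·sinφ = -4.8887 m/s;  V_Py = rω cosθ + a·ω_rod·cosφ = -1.2247 m/s.
|V_P| = √(V_Px² + V_Py²) = 5.0398 m/s.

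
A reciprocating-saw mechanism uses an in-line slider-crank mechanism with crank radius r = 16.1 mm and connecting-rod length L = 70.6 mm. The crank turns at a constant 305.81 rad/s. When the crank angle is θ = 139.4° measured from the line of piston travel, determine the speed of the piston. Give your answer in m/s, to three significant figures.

2.64

ω = 305.8 rad/s
For an in-line slider-crank, x = r cosθ + √(L² − r² sin²θ), so v = −rω sinθ·[1 + r cosθ/√(L² − r² sin²θ)].
With r = 0.0161 m, L = 0.0706 m, θ = 139.4°: √(L² − r² sin²θ) = 0.069818 m.
v = −0.0161·305.8·0.65077·[1 + 0.0161·-0.75927/0.069818] = -2.6431 m/s.
|v| = 2.6431 m/s.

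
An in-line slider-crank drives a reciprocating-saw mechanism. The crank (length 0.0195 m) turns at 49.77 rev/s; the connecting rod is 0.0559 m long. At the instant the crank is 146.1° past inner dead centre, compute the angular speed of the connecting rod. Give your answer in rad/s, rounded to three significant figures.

ω = 312.7 rad/s (converted from 49.77 rev/s).
The rod makes angle φ with the slider axis where L sinφ = r sinθ; differentiating, L cosφ·φ̇ = r ω cosθ.
L cosφ = √(L² − r² sin²θ) = 0.054832 m.
|ω_rod| = r ω |cosθ| / √(L² − r² sin²θ) = 0.0195·312.7·0.83001/0.054832 = 92.307 rad/s.

92.3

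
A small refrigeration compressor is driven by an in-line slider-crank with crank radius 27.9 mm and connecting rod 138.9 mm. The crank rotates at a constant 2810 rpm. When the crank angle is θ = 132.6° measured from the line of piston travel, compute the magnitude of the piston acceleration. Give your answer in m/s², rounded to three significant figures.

1670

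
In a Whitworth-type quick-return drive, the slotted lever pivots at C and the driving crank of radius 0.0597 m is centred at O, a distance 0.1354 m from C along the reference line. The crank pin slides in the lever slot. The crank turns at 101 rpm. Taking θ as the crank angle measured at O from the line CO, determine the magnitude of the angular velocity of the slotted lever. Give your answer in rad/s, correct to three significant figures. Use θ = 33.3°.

ω = 10.58 rad/s (from 101 rpm).
Crank pin A relative to C: A = (d + r cosθ, r sinθ); lever angle φ = atan2(r sinθ, d + r cosθ).
Differentiating tanφ: φ̇ = rω(d cosθ + r)/(d² + r² + 2dr cosθ).
d² + r² + 2dr cosθ = |CA|² = 0.0354095 m²;  d cosθ + r = +0.17287 m.
|ω_lever| = |0.0597·10.58·+0.17287| / 0.0354095 = 3.0826 rad/s.

3.08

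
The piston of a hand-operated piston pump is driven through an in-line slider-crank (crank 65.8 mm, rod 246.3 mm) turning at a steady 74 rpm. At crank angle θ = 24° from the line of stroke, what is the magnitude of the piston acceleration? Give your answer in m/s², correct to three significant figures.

4.33

ω = 2π·74/60 = 7.749 rad/s
x(θ) = r cosθ + √(L² − r² sin²θ); with ω constant, a = ω²·d²x/dθ².
d²x/dθ² = −r cosθ − r²(cos2θ)/√u − r⁴ sin²2θ/(4u^{3/2}),  u = L² − r² sin²θ = 0.0599474 m².
Substituting r = 0.0658 m, L = 0.2463 m, θ = 24°: d²x/dθ² = -0.07212 m.
a = ω²·d²x/dθ² = (7.749)²·(-0.07212) = -4.3309 m/s²;  |a| = 4.3309 m/s².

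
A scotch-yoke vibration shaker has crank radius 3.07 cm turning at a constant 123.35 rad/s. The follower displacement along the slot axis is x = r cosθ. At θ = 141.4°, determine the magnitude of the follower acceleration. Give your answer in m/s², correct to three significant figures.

ω = 123.3 rad/s
x = r cosθ ⇒ ẍ = −rω² cosθ (ω constant).
|a| = rω²|cosθ| = 0.0307·(123.3)²·|cos 141.4°| = 365.05 m/s².

365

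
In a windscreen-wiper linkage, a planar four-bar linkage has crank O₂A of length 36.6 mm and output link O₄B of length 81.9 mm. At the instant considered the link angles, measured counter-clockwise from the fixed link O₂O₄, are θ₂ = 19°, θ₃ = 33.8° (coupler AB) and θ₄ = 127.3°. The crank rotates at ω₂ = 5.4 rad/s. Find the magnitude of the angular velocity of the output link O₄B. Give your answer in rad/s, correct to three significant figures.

0.618

ω₂ = 5.4 rad/s
Differentiating the loop-closure r₂e^{iθ₂}+r₃e^{iθ₃}=r₁+r₄e^{iθ₄} gives r₂ω₂e^{iθ₂}+r₃ω₃e^{iθ₃}=r₄ω₄e^{iθ₄}.
Eliminating the other unknown: ω₄ = r₂ω₂ sin(θ₂−θ₃) / [r₄ sin(θ₄−θ₃)].
Numerator sine = -0.25545; denominator sine = +0.99813.
Result = 0.0366·5.4·(-0.25545) / (0.0819·(+0.99813)) = -0.61759 rad/s; magnitude 0.61759 rad/s.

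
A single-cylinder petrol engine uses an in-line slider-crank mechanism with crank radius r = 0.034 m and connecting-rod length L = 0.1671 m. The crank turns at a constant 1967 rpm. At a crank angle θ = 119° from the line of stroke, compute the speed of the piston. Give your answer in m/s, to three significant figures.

ω = 2π·1967/60 = 206 rad/s
For an in-line slider-crank, x = r cosθ + √(L² − r² sin²θ), so v = −rω sinθ·[1 + r cosθ/√(L² − r² sin²θ)].
With r = 0.034 m, L = 0.1671 m, θ = 119°: √(L² − r² sin²θ) = 0.16443 m.
v = −0.034·206·0.87462·[1 + 0.034·-0.48481/0.16443] = -5.5113 m/s.
|v| = 5.5113 m/s.

5.51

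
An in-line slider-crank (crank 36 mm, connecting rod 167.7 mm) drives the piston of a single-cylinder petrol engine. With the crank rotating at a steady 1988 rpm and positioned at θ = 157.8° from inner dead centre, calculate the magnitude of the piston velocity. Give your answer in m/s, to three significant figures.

2.27

ω = 2π·1988/60 = 208.2 rad/s
For an in-line slider-crank, x = r cosθ + √(L² − r² sin²θ), so v = −rω sinθ·[1 + r cosθ/√(L² − r² sin²θ)].
With r = 0.036 m, L = 0.1677 m, θ = 157.8°: √(L² − r² sin²θ) = 0.16715 m.
v = −0.036·208.2·0.37784·[1 + 0.036·-0.92587/0.16715] = -2.2671 m/s.
|v| = 2.2671 m/s.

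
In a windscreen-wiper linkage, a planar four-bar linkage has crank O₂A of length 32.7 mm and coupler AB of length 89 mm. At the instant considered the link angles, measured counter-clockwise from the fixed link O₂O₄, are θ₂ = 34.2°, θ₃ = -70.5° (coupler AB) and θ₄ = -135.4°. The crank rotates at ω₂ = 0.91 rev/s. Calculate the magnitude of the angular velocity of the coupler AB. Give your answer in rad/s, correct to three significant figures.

0.419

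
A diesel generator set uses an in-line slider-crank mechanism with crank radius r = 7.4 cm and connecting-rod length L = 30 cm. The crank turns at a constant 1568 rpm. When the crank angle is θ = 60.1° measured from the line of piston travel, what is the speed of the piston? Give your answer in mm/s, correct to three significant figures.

11900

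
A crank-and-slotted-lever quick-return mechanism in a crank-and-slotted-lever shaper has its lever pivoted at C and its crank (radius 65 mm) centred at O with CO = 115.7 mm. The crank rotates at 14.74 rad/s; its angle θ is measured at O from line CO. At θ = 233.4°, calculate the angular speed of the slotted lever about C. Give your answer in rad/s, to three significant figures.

0.442

ω = 14.74 rad/s
Crank pin A relative to C: A = (d + r cosθ, r sinθ); lever angle φ = atan2(r sinθ, d + r cosθ).
Differentiating tanφ: φ̇ = rω(d cosθ + r)/(d² + r² + 2dr cosθ).
d² + r² + 2dr cosθ = |CA|² = 0.00864367 m²;  d cosθ + r = -0.0039832 m.
|ω_lever| = |0.065·14.74·-0.0039832| / 0.00864367 = 0.44152 rad/s.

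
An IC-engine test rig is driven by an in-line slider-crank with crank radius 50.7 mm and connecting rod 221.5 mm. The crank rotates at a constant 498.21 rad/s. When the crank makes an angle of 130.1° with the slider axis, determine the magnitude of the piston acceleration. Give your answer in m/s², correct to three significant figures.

ω = 498.2 rad/s
x(θ) = r cosθ + √(L² − r² sin²θ); with ω constant, a = ω²·d²x/dθ².
d²x/dθ² = −r cosθ − r²(cos2θ)/√u − r⁴ sin²2θ/(4u^{3/2}),  u = L² − r² sin²θ = 0.0475582 m².
Substituting r = 0.0507 m, L = 0.2215 m, θ = 130.1°: d²x/dθ² = +0.034509 m.
a = ω²·d²x/dθ² = (498.2)²·(+0.034509) = +8565.5 m/s²;  |a| = 8565.5 m/s².

8570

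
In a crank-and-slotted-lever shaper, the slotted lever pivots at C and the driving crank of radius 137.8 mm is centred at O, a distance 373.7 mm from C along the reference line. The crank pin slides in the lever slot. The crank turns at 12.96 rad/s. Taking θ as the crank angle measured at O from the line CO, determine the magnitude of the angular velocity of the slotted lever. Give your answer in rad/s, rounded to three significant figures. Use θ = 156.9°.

5.75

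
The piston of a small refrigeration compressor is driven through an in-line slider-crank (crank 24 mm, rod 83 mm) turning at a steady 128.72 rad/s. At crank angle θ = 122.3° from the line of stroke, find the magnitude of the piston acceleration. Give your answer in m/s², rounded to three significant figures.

261

ω = 128.7 rad/s
x(θ) = r cosθ + √(L² − r² sin²θ); with ω constant, a = ω²·d²x/dθ².
d²x/dθ² = −r cosθ − r²(cos2θ)/√u − r⁴ sin²2θ/(4u^{3/2}),  u = L² − r² sin²θ = 0.00647747 m².
Substituting r = 0.024 m, L = 0.083 m, θ = 122.3°: d²x/dθ² = +0.015764 m.
a = ω²·d²x/dθ² = (128.7)²·(+0.015764) = +261.2 m/s²;  |a| = 261.2 m/s².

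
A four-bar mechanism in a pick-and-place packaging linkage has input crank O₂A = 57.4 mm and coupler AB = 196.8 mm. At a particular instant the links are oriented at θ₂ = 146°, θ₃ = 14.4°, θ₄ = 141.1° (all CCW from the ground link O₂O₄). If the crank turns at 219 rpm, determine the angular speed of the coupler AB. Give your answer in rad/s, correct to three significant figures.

0.713

ω₂ = 22.93 rad/s (from 219 rpm).
Differentiating the loop-closure r₂e^{iθ₂}+r₃e^{iθ₃}=r₁+r₄e^{iθ₄} gives r₂ω₂e^{iθ₂}+r₃ω₃e^{iθ₃}=r₄ω₄e^{iθ₄}.
Eliminating the other unknown: ω₃ = r₂ω₂ sin(θ₄−θ₂) / [r₃ sin(θ₃−θ₄)].
Numerator sine = -0.08542; denominator sine = -0.80178.
Result = 0.0574·22.93·(-0.08542) / (0.1968·(-0.80178)) = +0.71261 rad/s; magnitude 0.71261 rad/s.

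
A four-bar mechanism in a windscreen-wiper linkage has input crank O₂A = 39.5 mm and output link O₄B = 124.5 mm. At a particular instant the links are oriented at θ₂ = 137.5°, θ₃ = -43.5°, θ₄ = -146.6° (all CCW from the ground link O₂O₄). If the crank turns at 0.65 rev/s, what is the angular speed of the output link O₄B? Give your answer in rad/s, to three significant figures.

ω₂ = 4.084 rad/s (from 0.65 rev/s).
Differentiating the loop-closure r₂e^{iθ₂}+r₃e^{iθ₃}=r₁+r₄e^{iθ₄} gives r₂ω₂e^{iθ₂}+r₃ω₃e^{iθ₃}=r₄ω₄e^{iθ₄}.
Eliminating the other unknown: ω₄ = r₂ω₂ sin(θ₂−θ₃) / [r₄ sin(θ₄−θ₃)].
Numerator sine = -0.01745; denominator sine = -0.97398.
Result = 0.0395·4.084·(-0.01745) / (0.1245·(-0.97398)) = +0.023218 rad/s; magnitude 0.023218 rad/s.

0.0232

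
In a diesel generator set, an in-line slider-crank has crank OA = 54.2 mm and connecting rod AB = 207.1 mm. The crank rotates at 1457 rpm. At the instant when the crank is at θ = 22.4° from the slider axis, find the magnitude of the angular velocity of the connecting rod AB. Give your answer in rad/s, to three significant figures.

37.1

ω = 152.6 rad/s (converted from 1457 rpm).
The rod makes angle φ with the slider axis where L sinφ = r sinθ; differentiating, L cosφ·φ̇ = r ω cosθ.
L cosφ = √(L² − r² sin²θ) = 0.20607 m.
|ω_rod| = r ω |cosθ| / √(L² − r² sin²θ) = 0.0542·152.6·0.92455/0.20607 = 37.103 rad/s.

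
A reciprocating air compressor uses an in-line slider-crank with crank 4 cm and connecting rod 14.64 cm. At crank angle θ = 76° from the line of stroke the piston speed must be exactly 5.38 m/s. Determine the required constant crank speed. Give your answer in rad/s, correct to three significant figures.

For an in-line slider-crank, |v_piston| = rω|sinθ|·[1 + r cosθ/√(L² − r² sin²θ)].
With r = 0.04 m, L = 0.1464 m, θ = 76°: the bracketed kinematic factor |dx/dθ| = 0.041472 m.
ω = v/|dx/dθ| = 5.38/0.041472 = 129.72 rad/s.

130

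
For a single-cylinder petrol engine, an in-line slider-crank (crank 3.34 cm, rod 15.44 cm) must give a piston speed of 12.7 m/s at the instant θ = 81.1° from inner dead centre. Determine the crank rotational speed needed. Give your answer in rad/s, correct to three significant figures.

For an in-line slider-crank, |v_piston| = rω|sinθ|·[1 + r cosθ/√(L² − r² sin²θ)].
With r = 0.0334 m, L = 0.1544 m, θ = 81.1°: the bracketed kinematic factor |dx/dθ| = 0.034128 m.
ω = v/|dx/dθ| = 12.7/0.034128 = 372.12 rad/s.

372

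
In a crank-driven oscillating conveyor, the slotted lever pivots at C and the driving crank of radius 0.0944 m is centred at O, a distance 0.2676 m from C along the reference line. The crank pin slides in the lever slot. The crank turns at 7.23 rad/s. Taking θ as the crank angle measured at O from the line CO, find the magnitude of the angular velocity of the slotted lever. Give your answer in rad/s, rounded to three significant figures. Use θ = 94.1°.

0.668

ω = 7.23 rad/s
Crank pin A relative to C: A = (d + r cosθ, r sinθ); lever angle φ = atan2(r sinθ, d + r cosθ).
Differentiating tanφ: φ̇ = rω(d cosθ + r)/(d² + r² + 2dr cosθ).
d² + r² + 2dr cosθ = |CA|² = 0.0769089 m²;  d cosθ + r = +0.075267 m.
|ω_lever| = |0.0944·7.23·+0.075267| / 0.0769089 = 0.66794 rad/s.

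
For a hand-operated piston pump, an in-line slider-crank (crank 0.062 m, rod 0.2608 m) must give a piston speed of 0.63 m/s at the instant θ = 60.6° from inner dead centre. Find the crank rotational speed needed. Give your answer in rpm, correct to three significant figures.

99.5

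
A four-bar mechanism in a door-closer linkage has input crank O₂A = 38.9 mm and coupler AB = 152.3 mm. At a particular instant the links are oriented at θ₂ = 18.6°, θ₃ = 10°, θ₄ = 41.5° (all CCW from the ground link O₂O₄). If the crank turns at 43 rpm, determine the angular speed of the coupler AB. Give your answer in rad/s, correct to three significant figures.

ω₂ = 4.503 rad/s (from 43 rpm).
Differentiating the loop-closure r₂e^{iθ₂}+r₃e^{iθ₃}=r₁+r₄e^{iθ₄} gives r₂ω₂e^{iθ₂}+r₃ω₃e^{iθ₃}=r₄ω₄e^{iθ₄}.
Eliminating the other unknown: ω₃ = r₂ω₂ sin(θ₄−θ₂) / [r₃ sin(θ₃−θ₄)].
Numerator sine = +0.38912; denominator sine = -0.52250.
Result = 0.0389·4.503·(+0.38912) / (0.1523·(-0.52250)) = -0.85654 rad/s; magnitude 0.85654 rad/s.

0.857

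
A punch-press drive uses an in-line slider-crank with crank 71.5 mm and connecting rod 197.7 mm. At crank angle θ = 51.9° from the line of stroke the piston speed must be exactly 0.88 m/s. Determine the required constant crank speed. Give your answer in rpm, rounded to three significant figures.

For an in-line slider-crank, |v_piston| = rω|sinθ|·[1 + r cosθ/√(L² − r² sin²θ)].
With r = 0.0715 m, L = 0.1977 m, θ = 51.9°: the bracketed kinematic factor |dx/dθ| = 0.069364 m.
ω = v/|dx/dθ| = 0.88/0.069364 = 12.687 rad/s.
N = 60ω/(2π) = 121.15 rpm.

121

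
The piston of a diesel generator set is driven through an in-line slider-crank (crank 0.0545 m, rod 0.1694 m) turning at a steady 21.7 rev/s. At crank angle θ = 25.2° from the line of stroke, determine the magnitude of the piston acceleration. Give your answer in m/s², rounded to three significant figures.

1130

ω = 2π·21.7 = 136.3 rad/s
x(θ) = r cosθ + √(L² − r² sin²θ); with ω constant, a = ω²·d²x/dθ².
d²x/dθ² = −r cosθ − r²(cos2θ)/√u − r⁴ sin²2θ/(4u^{3/2}),  u = L² − r² sin²θ = 0.0281579 m².
Substituting r = 0.0545 m, L = 0.1694 m, θ = 25.2°: d²x/dθ² = -0.060873 m.
a = ω²·d²x/dθ² = (136.3)²·(-0.060873) = -1131.6 m/s²;  |a| = 1131.6 m/s².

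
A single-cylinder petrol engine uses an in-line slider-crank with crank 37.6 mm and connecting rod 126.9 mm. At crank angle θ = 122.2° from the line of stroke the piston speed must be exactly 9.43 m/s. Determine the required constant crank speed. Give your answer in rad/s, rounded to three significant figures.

354

For an in-line slider-crank, |v_piston| = rω|sinθ|·[1 + r cosθ/√(L² − r² sin²θ)].
With r = 0.0376 m, L = 0.1269 m, θ = 122.2°: the bracketed kinematic factor |dx/dθ| = 0.026628 m.
ω = v/|dx/dθ| = 9.43/0.026628 = 354.14 rad/s.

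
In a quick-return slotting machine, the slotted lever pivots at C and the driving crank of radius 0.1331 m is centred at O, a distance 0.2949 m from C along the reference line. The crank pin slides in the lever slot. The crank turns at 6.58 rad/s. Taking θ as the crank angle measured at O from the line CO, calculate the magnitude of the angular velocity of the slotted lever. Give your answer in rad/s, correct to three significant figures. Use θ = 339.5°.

2.01

ω = 6.58 rad/s
Crank pin A relative to C: A = (d + r cosθ, r sinθ); lever angle φ = atan2(r sinθ, d + r cosθ).
Differentiating tanφ: φ̇ = rω(d cosθ + r)/(d² + r² + 2dr cosθ).
d² + r² + 2dr cosθ = |CA|² = 0.178213 m²;  d cosθ + r = +0.40932 m.
|ω_lever| = |0.1331·6.58·+0.40932| / 0.178213 = 2.0116 rad/s.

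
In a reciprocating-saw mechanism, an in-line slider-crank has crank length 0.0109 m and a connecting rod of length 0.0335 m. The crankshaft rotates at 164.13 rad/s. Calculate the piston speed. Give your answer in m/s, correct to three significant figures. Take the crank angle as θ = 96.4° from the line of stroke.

1.71

ω = 164.1 rad/s
For an in-line slider-crank, x = r cosθ + √(L² − r² sin²θ), so v = −rω sinθ·[1 + r cosθ/√(L² − r² sin²θ)].
With r = 0.0109 m, L = 0.0335 m, θ = 96.4°: √(L² − r² sin²θ) = 0.0317 m.
v = −0.0109·164.1·0.99377·[1 + 0.0109·-0.11147/0.0317] = -1.7097 m/s.
|v| = 1.7097 m/s.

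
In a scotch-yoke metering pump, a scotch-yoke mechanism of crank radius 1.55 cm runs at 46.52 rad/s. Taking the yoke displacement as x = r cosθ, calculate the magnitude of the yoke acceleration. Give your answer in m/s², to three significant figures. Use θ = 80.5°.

5.54

ω = 46.52 rad/s
x = r cosθ ⇒ ẍ = −rω² cosθ (ω constant).
|a| = rω²|cosθ| = 0.0155·(46.52)²·|cos 80.5°| = 5.5363 m/s².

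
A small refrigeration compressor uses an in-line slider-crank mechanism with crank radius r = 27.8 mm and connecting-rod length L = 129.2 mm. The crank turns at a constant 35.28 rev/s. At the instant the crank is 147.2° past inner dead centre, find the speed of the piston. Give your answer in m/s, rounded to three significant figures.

2.73

ω = 2π·35.3 = 221.7 rad/s
For an in-line slider-crank, x = r cosθ + √(L² − r² sin²θ), so v = −rω sinθ·[1 + r cosθ/√(L² − r² sin²θ)].
With r = 0.0278 m, L = 0.1292 m, θ = 147.2°: √(L² − r² sin²θ) = 0.12832 m.
v = −0.0278·221.7·0.54171·[1 + 0.0278·-0.84057/0.12832] = -2.7303 m/s.
|v| = 2.7303 m/s.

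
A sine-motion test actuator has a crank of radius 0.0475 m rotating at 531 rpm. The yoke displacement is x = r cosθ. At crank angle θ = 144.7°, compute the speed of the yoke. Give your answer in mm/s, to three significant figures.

ω = 55.61 rad/s (from 531 rpm).
x = r cosθ ⇒ ẋ = −rω sinθ.
|v| = rω|sinθ| = 0.0475·55.61·|sin 144.7°| = 1.5263 m/s = 1526.3 mm/s.

1530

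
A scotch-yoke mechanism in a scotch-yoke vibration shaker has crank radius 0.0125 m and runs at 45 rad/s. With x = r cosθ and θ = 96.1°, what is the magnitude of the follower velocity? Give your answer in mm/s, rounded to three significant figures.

559

ω = 45 rad/s
x = r cosθ ⇒ ẋ = −rω sinθ.
|v| = rω|sinθ| = 0.0125·45·|sin 96.1°| = 0.55932 m/s = 559.32 mm/s.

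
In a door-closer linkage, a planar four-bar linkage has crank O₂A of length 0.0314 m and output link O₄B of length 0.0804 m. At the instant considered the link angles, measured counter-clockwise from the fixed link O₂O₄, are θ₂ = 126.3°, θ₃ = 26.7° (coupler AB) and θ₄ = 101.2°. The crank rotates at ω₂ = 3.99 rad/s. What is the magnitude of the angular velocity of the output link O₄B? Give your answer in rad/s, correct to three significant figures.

ω₂ = 3.99 rad/s
Differentiating the loop-closure r₂e^{iθ₂}+r₃e^{iθ₃}=r₁+r₄e^{iθ₄} gives r₂ω₂e^{iθ₂}+r₃ω₃e^{iθ₃}=r₄ω₄e^{iθ₄}.
Eliminating the other unknown: ω₄ = r₂ω₂ sin(θ₂−θ₃) / [r₄ sin(θ₄−θ₃)].
Numerator sine = +0.98600; denominator sine = +0.96363.
Result = 0.0314·3.99·(+0.98600) / (0.0804·(+0.96363)) = +1.5945 rad/s; magnitude 1.5945 rad/s.

1.59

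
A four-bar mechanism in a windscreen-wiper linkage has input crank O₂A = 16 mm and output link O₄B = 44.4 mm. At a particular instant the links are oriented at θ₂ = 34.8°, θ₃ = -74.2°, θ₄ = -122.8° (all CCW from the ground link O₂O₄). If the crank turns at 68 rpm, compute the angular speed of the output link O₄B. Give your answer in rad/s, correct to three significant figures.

ω₂ = 7.121 rad/s (from 68 rpm).
Differentiating the loop-closure r₂e^{iθ₂}+r₃e^{iθ₃}=r₁+r₄e^{iθ₄} gives r₂ω₂e^{iθ₂}+r₃ω₃e^{iθ₃}=r₄ω₄e^{iθ₄}.
Eliminating the other unknown: ω₄ = r₂ω₂ sin(θ₂−θ₃) / [r₄ sin(θ₄−θ₃)].
Numerator sine = +0.94552; denominator sine = -0.75011.
Result = 0.016·7.121·(+0.94552) / (0.0444·(-0.75011)) = -3.2346 rad/s; magnitude 3.2346 rad/s.

3.23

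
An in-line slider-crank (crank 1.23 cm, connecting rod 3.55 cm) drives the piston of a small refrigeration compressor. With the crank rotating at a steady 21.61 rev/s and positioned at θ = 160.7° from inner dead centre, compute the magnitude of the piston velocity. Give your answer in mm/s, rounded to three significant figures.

370

ω = 2π·21.6 = 135.8 rad/s
For an in-line slider-crank, x = r cosθ + √(L² − r² sin²θ), so v = −rω sinθ·[1 + r cosθ/√(L² − r² sin²θ)].
With r = 0.0123 m, L = 0.0355 m, θ = 160.7°: √(L² − r² sin²θ) = 0.035266 m.
v = −0.0123·135.8·0.33051·[1 + 0.0123·-0.94380/0.035266] = -0.37029 m/s.
|v| = 0.37029 m/s = 370.29 mm/s.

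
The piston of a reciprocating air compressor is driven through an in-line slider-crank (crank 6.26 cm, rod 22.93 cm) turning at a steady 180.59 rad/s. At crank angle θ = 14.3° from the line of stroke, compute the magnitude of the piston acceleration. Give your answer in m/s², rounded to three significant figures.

2470

ω = 180.6 rad/s
x(θ) = r cosθ + √(L² − r² sin²θ); with ω constant, a = ω²·d²x/dθ².
d²x/dθ² = −r cosθ − r²(cos2θ)/√u − r⁴ sin²2θ/(4u^{3/2}),  u = L² − r² sin²θ = 0.0523394 m².
Substituting r = 0.0626 m, L = 0.2293 m, θ = 14.3°: d²x/dθ² = -0.075773 m.
a = ω²·d²x/dθ² = (180.6)²·(-0.075773) = -2471.2 m/s²;  |a| = 2471.2 m/s².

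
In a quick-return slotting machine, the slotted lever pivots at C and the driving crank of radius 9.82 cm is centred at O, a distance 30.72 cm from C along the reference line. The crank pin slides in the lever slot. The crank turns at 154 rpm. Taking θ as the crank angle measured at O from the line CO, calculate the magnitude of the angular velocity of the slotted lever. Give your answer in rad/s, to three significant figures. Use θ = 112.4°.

0.369

ω = 16.13 rad/s (from 154 rpm).
Crank pin A relative to C: A = (d + r cosθ, r sinθ); lever angle φ = atan2(r sinθ, d + r cosθ).
Differentiating tanφ: φ̇ = rω(d cosθ + r)/(d² + r² + 2dr cosθ).
d² + r² + 2dr cosθ = |CA|² = 0.0810235 m²;  d cosθ + r = -0.018865 m.
|ω_lever| = |0.0982·16.13·-0.018865| / 0.0810235 = 0.36872 rad/s.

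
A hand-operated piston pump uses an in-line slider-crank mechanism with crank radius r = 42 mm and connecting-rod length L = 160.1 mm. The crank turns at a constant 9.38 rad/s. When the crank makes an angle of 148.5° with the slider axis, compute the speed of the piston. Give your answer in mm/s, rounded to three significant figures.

159

ω = 9.38 rad/s
For an in-line slider-crank, x = r cosθ + √(L² − r² sin²θ), so v = −rω sinθ·[1 + r cosθ/√(L² − r² sin²θ)].
With r = 0.042 m, L = 0.1601 m, θ = 148.5°: √(L² − r² sin²θ) = 0.15859 m.
v = −0.042·9.38·0.52250·[1 + 0.042·-0.85264/0.15859] = -0.15936 m/s.
|v| = 0.15936 m/s = 159.36 mm/s.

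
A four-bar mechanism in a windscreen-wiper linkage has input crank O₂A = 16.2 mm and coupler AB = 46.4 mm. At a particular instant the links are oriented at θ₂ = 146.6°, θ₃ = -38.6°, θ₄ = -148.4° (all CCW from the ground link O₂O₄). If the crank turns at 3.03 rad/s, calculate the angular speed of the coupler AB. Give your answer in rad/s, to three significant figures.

1.02

ω₂ = 3.03 rad/s
Differentiating the loop-closure r₂e^{iθ₂}+r₃e^{iθ₃}=r₁+r₄e^{iθ₄} gives r₂ω₂e^{iθ₂}+r₃ω₃e^{iθ₃}=r₄ω₄e^{iθ₄}.
Eliminating the other unknown: ω₃ = r₂ω₂ sin(θ₄−θ₂) / [r₃ sin(θ₃−θ₄)].
Numerator sine = +0.90631; denominator sine = +0.94088.
Result = 0.0162·3.03·(+0.90631) / (0.0464·(+0.94088)) = +1.019 rad/s; magnitude 1.019 rad/s.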